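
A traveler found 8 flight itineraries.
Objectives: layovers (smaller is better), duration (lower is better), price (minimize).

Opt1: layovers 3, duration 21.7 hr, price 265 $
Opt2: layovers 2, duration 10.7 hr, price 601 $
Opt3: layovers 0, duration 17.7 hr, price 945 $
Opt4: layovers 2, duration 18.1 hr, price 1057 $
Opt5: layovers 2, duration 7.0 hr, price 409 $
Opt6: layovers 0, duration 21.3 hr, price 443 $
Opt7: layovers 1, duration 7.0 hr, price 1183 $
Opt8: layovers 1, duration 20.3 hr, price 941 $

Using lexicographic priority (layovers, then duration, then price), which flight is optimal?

Opt3

First minimize layovers: best is 0, kept {Opt3, Opt6}.
Then minimize duration: best is 17.7, kept {Opt3}.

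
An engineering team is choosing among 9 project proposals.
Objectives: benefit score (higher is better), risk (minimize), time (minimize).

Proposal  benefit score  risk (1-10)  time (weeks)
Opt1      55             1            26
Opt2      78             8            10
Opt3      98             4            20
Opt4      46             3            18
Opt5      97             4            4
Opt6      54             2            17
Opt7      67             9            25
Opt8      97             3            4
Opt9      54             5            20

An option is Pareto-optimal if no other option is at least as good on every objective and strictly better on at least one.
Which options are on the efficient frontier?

Opt1: not dominated (best risk).
Opt2: dominated by Opt5 (benefit score 97≥78, risk 4≤8, time 4≤10).
Opt3: not dominated (best benefit score).
Opt4: dominated by Opt6 (benefit score 54≥46, risk 2≤3, time 17≤18).
Opt5: dominated by Opt8 (benefit score 97≥97, risk 3≤4, time 4≤4).
Opt6: not dominated.
Opt7: dominated by Opt2 (benefit score 78≥67, risk 8≤9, time 10≤25).
Opt8: not dominated.
Opt9: dominated by Opt3 (benefit score 98≥54, risk 4≤5, time 20≤20).

Opt1, Opt3, Opt6, Opt8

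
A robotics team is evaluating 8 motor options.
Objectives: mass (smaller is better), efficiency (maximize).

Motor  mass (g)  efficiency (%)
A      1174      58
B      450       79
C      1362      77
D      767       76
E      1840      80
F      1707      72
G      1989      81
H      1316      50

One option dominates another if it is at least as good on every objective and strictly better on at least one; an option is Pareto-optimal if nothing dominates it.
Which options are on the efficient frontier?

B, E, G

A: dominated by B (mass 450≤1174, efficiency 79≥58).
B: not dominated (best mass).
C: dominated by B (mass 450≤1362, efficiency 79≥77).
D: dominated by B (mass 450≤767, efficiency 79≥76).
E: not dominated.
F: dominated by B (mass 450≤1707, efficiency 79≥72).
G: not dominated (best efficiency).
H: dominated by A (mass 1174≤1316, efficiency 58≥50).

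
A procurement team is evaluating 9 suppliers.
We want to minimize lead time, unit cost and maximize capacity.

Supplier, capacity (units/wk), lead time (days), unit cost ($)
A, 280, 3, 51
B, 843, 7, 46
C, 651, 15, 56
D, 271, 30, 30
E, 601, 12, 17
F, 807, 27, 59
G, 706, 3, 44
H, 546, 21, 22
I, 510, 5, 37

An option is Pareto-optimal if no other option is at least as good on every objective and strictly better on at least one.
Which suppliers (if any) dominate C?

B: capacity 843≥651, lead time 7≤15, unit cost 46≤56 — dominates C.
G: capacity 706≥651, lead time 3≤15, unit cost 44≤56 — dominates C.
Others (A, D, E, F, H, I) are each worse than C on at least one objective.

B, G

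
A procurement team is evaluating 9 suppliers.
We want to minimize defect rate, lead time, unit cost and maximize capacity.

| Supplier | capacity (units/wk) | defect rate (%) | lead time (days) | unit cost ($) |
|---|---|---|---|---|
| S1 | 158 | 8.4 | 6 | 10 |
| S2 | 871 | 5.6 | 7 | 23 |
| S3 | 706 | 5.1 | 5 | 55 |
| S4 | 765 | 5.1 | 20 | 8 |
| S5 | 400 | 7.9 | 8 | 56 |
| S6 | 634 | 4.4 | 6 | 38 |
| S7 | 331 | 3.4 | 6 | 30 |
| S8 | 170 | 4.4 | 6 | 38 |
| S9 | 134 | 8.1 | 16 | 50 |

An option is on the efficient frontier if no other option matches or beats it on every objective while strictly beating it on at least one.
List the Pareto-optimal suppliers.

S1: not dominated.
S2: not dominated (best capacity).
S3: not dominated (best lead time).
S4: not dominated (best unit cost).
S5: dominated by S2 (capacity 871≥400, defect rate 5.6≤7.9, lead time 7≤8, unit cost 23≤56).
S6: not dominated.
S7: not dominated (best defect rate).
S8: dominated by S6 (capacity 634≥170, defect rate 4.4≤4.4, lead time 6≤6, unit cost 38≤38).
S9: dominated by S2 (capacity 871≥134, defect rate 5.6≤8.1, lead time 7≤16, unit cost 23≤50).

S1, S2, S3, S4, S6, S7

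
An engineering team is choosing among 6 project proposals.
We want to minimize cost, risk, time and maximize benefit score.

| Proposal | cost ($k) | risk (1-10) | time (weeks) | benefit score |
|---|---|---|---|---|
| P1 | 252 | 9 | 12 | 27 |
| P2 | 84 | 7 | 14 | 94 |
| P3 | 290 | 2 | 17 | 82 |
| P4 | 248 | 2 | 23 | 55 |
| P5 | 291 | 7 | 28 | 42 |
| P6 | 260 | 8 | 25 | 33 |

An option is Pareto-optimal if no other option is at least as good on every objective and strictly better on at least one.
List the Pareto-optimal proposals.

P1, P2, P3, P4

P1: not dominated (best time).
P2: not dominated (best cost).
P3: not dominated.
P4: not dominated.
P5: dominated by P2 (cost 84≤291, risk 7≤7, time 14≤28, benefit score 94≥42).
P6: dominated by P2 (cost 84≤260, risk 7≤8, time 14≤25, benefit score 94≥33).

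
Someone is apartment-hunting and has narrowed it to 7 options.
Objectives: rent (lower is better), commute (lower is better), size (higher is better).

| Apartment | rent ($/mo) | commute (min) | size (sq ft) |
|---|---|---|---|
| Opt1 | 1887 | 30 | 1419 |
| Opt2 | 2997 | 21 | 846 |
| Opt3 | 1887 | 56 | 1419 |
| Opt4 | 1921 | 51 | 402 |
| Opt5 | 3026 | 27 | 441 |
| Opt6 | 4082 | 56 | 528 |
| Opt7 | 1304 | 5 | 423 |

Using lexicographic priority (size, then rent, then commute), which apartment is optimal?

Opt1

First maximize size: best is 1419, kept {Opt1, Opt3}.
Then minimize rent: best is 1887, kept {Opt1, Opt3}.
Then minimize commute: best is 30, kept {Opt1}.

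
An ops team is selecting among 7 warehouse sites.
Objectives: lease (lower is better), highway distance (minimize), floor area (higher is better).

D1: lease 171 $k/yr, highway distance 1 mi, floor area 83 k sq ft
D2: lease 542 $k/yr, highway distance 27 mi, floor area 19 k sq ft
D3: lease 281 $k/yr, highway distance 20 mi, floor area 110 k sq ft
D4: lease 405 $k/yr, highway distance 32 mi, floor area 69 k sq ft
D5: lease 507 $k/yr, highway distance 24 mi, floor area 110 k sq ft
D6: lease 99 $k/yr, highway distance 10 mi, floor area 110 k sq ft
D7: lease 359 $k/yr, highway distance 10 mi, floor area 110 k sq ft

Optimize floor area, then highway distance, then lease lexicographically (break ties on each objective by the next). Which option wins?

D6

First maximize floor area: best is 110, kept {D3, D5, D6, D7}.
Then minimize highway distance: best is 10, kept {D6, D7}.
Then minimize lease: best is 99, kept {D6}.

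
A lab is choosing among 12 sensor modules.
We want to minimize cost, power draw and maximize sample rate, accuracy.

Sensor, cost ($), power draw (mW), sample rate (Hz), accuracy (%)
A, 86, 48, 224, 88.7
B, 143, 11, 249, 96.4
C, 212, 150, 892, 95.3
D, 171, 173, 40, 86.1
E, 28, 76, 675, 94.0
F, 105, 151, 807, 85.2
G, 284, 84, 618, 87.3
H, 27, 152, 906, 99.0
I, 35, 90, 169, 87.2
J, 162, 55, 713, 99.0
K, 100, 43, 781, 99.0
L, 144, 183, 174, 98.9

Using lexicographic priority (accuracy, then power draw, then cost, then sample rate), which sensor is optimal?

K

First maximize accuracy: best is 99.0, kept {H, J, K}.
Then minimize power draw: best is 43, kept {K}.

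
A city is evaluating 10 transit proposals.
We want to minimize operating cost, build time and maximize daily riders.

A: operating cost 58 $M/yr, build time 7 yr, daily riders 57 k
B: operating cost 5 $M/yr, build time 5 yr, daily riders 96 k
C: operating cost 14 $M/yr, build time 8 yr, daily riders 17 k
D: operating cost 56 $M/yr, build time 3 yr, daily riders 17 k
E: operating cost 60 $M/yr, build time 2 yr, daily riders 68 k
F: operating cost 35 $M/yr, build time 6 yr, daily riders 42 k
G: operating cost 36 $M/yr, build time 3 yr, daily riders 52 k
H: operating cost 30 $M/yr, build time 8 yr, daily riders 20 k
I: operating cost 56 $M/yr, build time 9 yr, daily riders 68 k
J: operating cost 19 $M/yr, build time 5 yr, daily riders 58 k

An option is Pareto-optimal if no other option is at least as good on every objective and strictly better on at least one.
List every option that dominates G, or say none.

A: worse on operating cost (58 vs 36).
B: worse on build time (5 vs 3).
C: worse on build time (8 vs 3).
D: worse on operating cost (56 vs 36).
E: worse on operating cost (60 vs 36).
F: worse on build time (6 vs 3).
H: worse on build time (8 vs 3).
I: worse on operating cost (56 vs 36).
J: worse on build time (5 vs 3).
No option dominates G.

none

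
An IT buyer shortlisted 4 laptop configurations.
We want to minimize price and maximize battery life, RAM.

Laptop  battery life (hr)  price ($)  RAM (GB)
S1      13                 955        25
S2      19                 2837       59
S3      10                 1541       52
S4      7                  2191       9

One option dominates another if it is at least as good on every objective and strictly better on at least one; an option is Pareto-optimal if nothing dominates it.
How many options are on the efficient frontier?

3

S1: not dominated (best price).
S2: not dominated (best battery life).
S3: not dominated.
S4: dominated by S1 (battery life 13≥7, price 955≤2191, RAM 25≥9).
Pareto-optimal: S1, S2, S3 → 3.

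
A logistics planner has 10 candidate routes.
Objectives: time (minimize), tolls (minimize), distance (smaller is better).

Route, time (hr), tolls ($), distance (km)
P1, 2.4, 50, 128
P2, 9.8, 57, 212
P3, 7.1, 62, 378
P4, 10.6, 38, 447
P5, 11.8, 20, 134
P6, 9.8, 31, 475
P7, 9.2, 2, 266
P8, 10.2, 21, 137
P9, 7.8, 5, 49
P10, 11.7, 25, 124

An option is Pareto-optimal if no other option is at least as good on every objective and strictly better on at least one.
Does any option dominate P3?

Yes

P1 vs P3: time 2.4≤7.1, tolls 50≤62, distance 128≤378 — P1 is at least as good on every objective and strictly better on at least one, so P1 dominates P3.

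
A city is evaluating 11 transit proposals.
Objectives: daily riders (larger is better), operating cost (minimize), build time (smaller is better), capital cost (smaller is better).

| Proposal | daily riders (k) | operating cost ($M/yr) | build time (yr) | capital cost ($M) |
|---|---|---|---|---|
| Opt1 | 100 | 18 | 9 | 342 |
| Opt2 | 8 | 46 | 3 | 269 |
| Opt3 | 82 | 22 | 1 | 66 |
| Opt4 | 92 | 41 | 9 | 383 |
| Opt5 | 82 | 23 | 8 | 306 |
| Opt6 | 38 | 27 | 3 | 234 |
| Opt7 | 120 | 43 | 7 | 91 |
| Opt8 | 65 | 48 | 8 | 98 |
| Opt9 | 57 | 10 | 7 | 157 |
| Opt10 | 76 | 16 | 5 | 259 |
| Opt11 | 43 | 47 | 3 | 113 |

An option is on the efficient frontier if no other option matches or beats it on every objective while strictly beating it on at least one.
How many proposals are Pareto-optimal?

5

Opt1: not dominated.
Opt2: dominated by Opt3 (daily riders 82≥8, operating cost 22≤46, build time 1≤3, capital cost 66≤269).
Opt3: not dominated (best build time).
Opt4: dominated by Opt1 (daily riders 100≥92, operating cost 18≤41, build time 9≤9, capital cost 342≤383).
Opt5: dominated by Opt3 (daily riders 82≥82, operating cost 22≤23, build time 1≤8, capital cost 66≤306).
Opt6: dominated by Opt3 (daily riders 82≥38, operating cost 22≤27, build time 1≤3, capital cost 66≤234).
Opt7: not dominated (best daily riders).
Opt8: dominated by Opt3 (daily riders 82≥65, operating cost 22≤48, build time 1≤8, capital cost 66≤98).
Opt9: not dominated (best operating cost).
Opt10: not dominated.
Opt11: dominated by Opt3 (daily riders 82≥43, operating cost 22≤47, build time 1≤3, capital cost 66≤113).
Pareto-optimal: Opt1, Opt3, Opt7, Opt9, Opt10 → 5.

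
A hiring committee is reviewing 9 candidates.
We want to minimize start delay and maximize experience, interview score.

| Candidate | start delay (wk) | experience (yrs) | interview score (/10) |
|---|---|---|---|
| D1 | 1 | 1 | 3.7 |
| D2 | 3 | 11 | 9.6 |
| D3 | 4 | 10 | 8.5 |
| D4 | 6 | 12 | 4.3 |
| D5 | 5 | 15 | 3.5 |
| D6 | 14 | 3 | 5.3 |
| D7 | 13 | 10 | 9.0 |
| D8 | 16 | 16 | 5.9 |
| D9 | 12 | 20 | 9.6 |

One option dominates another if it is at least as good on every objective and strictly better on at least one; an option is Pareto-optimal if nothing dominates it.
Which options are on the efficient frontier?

D1: not dominated (best start delay).
D2: not dominated.
D3: dominated by D2 (start delay 3≤4, experience 11≥10, interview score 9.6≥8.5).
D4: not dominated.
D5: not dominated.
D6: dominated by D2 (start delay 3≤14, experience 11≥3, interview score 9.6≥5.3).
D7: dominated by D2 (start delay 3≤13, experience 11≥10, interview score 9.6≥9.0).
D8: dominated by D9 (start delay 12≤16, experience 20≥16, interview score 9.6≥5.9).
D9: not dominated (best experience).

D1, D2, D4, D5, D9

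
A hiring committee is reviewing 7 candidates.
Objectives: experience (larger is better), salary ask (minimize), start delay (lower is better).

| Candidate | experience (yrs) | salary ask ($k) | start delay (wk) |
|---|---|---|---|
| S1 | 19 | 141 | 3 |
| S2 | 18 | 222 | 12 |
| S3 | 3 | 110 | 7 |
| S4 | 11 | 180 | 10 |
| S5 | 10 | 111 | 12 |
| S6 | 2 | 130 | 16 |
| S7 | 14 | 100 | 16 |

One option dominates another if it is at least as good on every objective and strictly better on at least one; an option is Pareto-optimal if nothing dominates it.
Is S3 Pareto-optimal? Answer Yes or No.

Yes

S1: worse on salary ask (141 vs 110).
S2: worse on salary ask (222 vs 110).
S4: worse on salary ask (180 vs 110).
S5: worse on salary ask (111 vs 110).
S6: worse on experience (2 vs 3).
S7: worse on start delay (16 vs 7).
No option is at least as good as S3 on every objective and strictly better on one.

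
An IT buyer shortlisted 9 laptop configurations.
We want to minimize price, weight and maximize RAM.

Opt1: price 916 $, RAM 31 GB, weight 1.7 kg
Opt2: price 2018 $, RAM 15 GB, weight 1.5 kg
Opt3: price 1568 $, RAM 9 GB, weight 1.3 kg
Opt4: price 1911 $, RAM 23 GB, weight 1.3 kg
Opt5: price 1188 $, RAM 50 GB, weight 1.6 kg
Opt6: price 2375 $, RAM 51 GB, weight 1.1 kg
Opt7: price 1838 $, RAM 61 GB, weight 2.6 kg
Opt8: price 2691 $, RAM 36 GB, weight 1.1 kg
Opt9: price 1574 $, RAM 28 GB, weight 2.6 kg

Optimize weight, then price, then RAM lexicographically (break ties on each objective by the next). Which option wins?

Opt6

First minimize weight: best is 1.1, kept {Opt6, Opt8}.
Then minimize price: best is 2375, kept {Opt6}.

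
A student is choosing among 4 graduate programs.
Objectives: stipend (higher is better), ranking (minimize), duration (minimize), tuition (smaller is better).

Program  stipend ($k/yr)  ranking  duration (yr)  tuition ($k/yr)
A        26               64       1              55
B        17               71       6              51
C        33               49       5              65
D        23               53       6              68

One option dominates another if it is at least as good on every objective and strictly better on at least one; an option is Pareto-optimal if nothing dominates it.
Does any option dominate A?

B: worse on stipend (17 vs 26).
C: worse on duration (5 vs 1).
D: worse on stipend (23 vs 26).
No option is at least as good as A on every objective and strictly better on one.

No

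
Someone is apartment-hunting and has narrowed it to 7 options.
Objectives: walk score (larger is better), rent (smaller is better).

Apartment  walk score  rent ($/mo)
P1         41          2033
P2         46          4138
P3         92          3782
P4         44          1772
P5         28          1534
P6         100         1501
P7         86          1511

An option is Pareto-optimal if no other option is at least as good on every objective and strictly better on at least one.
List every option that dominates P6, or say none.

none

P1: worse on walk score (41 vs 100).
P2: worse on walk score (46 vs 100).
P3: worse on walk score (92 vs 100).
P4: worse on walk score (44 vs 100).
P5: worse on walk score (28 vs 100).
P7: worse on walk score (86 vs 100).
No option dominates P6.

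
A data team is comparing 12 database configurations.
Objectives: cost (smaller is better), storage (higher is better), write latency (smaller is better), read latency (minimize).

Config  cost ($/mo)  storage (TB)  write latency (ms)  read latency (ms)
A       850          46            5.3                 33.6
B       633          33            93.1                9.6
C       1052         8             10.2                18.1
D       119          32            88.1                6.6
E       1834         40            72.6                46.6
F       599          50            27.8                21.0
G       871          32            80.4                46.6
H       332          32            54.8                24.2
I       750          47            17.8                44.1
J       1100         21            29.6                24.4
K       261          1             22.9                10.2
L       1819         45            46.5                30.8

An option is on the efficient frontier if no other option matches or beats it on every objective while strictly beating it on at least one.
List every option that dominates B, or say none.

none

A: worse on cost (850 vs 633).
C: worse on cost (1052 vs 633).
D: worse on storage (32 vs 33).
E: worse on cost (1834 vs 633).
F: worse on read latency (21.0 vs 9.6).
G: worse on cost (871 vs 633).
H: worse on storage (32 vs 33).
I: worse on cost (750 vs 633).
J: worse on cost (1100 vs 633).
K: worse on storage (1 vs 33).
L: worse on cost (1819 vs 633).
No option dominates B.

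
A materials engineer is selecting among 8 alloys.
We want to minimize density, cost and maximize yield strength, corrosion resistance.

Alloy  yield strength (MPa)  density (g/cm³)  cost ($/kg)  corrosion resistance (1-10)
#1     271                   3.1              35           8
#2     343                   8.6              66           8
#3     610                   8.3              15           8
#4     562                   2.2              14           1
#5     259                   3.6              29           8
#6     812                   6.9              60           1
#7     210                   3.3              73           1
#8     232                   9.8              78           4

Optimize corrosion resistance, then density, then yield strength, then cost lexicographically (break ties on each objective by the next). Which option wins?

First maximize corrosion resistance: best is 8, kept {#1, #2, #3, #5}.
Then minimize density: best is 3.1, kept {#1}.

#1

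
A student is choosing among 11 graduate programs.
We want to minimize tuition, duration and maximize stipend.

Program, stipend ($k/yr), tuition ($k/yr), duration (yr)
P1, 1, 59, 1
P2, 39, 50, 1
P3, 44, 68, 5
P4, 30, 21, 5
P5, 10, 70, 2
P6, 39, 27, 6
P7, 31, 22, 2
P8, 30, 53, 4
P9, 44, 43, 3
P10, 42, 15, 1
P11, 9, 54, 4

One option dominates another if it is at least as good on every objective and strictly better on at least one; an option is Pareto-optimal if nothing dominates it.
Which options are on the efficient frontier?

P9, P10

P1: dominated by P2 (stipend 39≥1, tuition 50≤59, duration 1≤1).
P2: dominated by P10 (stipend 42≥39, tuition 15≤50, duration 1≤1).
P3: dominated by P9 (stipend 44≥44, tuition 43≤68, duration 3≤5).
P4: dominated by P10 (stipend 42≥30, tuition 15≤21, duration 1≤5).
P5: dominated by P2 (stipend 39≥10, tuition 50≤70, duration 1≤2).
P6: dominated by P10 (stipend 42≥39, tuition 15≤27, duration 1≤6).
P7: dominated by P10 (stipend 42≥31, tuition 15≤22, duration 1≤2).
P8: dominated by P2 (stipend 39≥30, tuition 50≤53, duration 1≤4).
P9: not dominated.
P10: not dominated (best tuition).
P11: dominated by P2 (stipend 39≥9, tuition 50≤54, duration 1≤4).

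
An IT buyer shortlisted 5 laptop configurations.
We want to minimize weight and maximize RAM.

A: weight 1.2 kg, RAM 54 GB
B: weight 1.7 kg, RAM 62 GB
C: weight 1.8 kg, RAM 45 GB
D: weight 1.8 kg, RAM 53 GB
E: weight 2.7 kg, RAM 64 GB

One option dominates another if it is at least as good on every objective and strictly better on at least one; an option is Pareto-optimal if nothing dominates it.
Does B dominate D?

B vs D: weight 1.7≤1.8, RAM 62≥53 — B is at least as good on every objective with at least one strict improvement.

Yes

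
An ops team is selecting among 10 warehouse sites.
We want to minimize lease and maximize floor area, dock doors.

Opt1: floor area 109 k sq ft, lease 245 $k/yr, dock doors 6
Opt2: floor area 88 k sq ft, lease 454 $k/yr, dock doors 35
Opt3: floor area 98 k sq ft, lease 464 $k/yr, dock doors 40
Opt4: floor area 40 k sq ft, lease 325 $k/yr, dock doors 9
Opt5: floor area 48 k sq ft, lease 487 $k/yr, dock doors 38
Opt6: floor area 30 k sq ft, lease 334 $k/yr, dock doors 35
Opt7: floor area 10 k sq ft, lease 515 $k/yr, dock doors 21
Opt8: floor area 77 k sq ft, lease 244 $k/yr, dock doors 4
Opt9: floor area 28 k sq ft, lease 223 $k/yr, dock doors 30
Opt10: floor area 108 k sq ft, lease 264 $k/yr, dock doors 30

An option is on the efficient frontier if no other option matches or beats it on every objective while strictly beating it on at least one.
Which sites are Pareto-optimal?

Opt1: not dominated (best floor area).
Opt2: not dominated.
Opt3: not dominated (best dock doors).
Opt4: dominated by Opt10 (floor area 108≥40, lease 264≤325, dock doors 30≥9).
Opt5: dominated by Opt3 (floor area 98≥48, lease 464≤487, dock doors 40≥38).
Opt6: not dominated.
Opt7: dominated by Opt2 (floor area 88≥10, lease 454≤515, dock doors 35≥21).
Opt8: not dominated.
Opt9: not dominated (best lease).
Opt10: not dominated.

Opt1, Opt2, Opt3, Opt6, Opt8, Opt9, Opt10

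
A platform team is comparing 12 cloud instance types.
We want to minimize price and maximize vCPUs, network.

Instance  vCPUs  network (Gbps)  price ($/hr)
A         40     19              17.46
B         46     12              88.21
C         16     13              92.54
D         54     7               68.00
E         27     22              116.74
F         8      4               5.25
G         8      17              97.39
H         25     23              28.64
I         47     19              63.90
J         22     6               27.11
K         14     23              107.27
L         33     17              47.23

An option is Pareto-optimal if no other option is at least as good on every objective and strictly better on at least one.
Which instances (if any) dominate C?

A: vCPUs 40≥16, network 19≥13, price 17.46≤92.54 — dominates C.
H: vCPUs 25≥16, network 23≥13, price 28.64≤92.54 — dominates C.
I: vCPUs 47≥16, network 19≥13, price 63.90≤92.54 — dominates C.
L: vCPUs 33≥16, network 17≥13, price 47.23≤92.54 — dominates C.
Others (B, D, E, F, G, J, K) are each worse than C on at least one objective.

A, H, I, L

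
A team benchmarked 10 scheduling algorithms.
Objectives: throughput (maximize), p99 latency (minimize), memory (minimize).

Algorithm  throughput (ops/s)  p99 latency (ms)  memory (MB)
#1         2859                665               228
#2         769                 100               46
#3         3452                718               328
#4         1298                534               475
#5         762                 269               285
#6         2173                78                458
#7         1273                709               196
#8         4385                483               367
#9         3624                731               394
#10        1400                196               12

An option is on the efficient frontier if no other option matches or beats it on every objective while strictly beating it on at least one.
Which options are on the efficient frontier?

#1, #2, #3, #6, #8, #10

#1: not dominated.
#2: not dominated.
#3: not dominated.
#4: dominated by #6 (throughput 2173≥1298, p99 latency 78≤534, memory 458≤475).
#5: dominated by #2 (throughput 769≥762, p99 latency 100≤269, memory 46≤285).
#6: not dominated (best p99 latency).
#7: dominated by #10 (throughput 1400≥1273, p99 latency 196≤709, memory 12≤196).
#8: not dominated (best throughput).
#9: dominated by #8 (throughput 4385≥3624, p99 latency 483≤731, memory 367≤394).
#10: not dominated (best memory).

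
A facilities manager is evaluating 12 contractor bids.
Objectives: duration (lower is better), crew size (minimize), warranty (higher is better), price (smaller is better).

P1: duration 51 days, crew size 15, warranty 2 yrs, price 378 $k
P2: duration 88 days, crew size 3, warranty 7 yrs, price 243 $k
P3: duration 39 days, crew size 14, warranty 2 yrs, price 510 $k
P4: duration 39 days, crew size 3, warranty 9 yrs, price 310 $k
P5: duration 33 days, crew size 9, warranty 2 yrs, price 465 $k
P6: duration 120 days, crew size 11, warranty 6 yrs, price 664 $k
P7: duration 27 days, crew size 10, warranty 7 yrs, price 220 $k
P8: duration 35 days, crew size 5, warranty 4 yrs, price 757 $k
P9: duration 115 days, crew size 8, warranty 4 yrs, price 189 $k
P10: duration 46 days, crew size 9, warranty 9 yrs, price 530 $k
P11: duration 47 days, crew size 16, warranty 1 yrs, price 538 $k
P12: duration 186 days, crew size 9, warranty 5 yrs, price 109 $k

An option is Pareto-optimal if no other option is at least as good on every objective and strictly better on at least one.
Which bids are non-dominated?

P1: dominated by P4 (duration 39≤51, crew size 3≤15, warranty 9≥2, price 310≤378).
P2: not dominated.
P3: dominated by P4 (duration 39≤39, crew size 3≤14, warranty 9≥2, price 310≤510).
P4: not dominated.
P5: not dominated.
P6: dominated by P2 (duration 88≤120, crew size 3≤11, warranty 7≥6, price 243≤664).
P7: not dominated (best duration).
P8: not dominated.
P9: not dominated.
P10: dominated by P4 (duration 39≤46, crew size 3≤9, warranty 9≥9, price 310≤530).
P11: dominated by P3 (duration 39≤47, crew size 14≤16, warranty 2≥1, price 510≤538).
P12: not dominated (best price).

P2, P4, P5, P7, P8, P9, P12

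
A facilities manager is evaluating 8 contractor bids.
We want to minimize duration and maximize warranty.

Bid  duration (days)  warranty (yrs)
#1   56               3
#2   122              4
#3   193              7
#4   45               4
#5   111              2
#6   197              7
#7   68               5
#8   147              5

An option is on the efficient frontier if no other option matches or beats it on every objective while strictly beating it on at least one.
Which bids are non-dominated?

#3, #4, #7

#1: dominated by #4 (duration 45≤56, warranty 4≥3).
#2: dominated by #4 (duration 45≤122, warranty 4≥4).
#3: not dominated.
#4: not dominated (best duration).
#5: dominated by #1 (duration 56≤111, warranty 3≥2).
#6: dominated by #3 (duration 193≤197, warranty 7≥7).
#7: not dominated.
#8: dominated by #7 (duration 68≤147, warranty 5≥5).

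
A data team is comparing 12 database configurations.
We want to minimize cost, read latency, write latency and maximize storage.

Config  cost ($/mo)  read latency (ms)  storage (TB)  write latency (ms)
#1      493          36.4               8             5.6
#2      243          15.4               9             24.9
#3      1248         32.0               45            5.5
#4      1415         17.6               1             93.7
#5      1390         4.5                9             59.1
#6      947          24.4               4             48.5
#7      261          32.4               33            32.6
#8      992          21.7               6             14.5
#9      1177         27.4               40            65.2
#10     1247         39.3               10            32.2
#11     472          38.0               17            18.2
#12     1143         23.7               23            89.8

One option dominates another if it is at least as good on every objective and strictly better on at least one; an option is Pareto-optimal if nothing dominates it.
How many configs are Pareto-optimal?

#1: not dominated.
#2: not dominated (best cost).
#3: not dominated (best storage).
#4: dominated by #2 (cost 243≤1415, read latency 15.4≤17.6, storage 9≥1, write latency 24.9≤93.7).
#5: not dominated (best read latency).
#6: dominated by #2 (cost 243≤947, read latency 15.4≤24.4, storage 9≥4, write latency 24.9≤48.5).
#7: not dominated.
#8: not dominated.
#9: not dominated.
#10: dominated by #11 (cost 472≤1247, read latency 38.0≤39.3, storage 17≥10, write latency 18.2≤32.2).
#11: not dominated.
#12: not dominated.
Pareto-optimal: #1, #2, #3, #5, #7, #8, #9, #11, #12 → 9.

9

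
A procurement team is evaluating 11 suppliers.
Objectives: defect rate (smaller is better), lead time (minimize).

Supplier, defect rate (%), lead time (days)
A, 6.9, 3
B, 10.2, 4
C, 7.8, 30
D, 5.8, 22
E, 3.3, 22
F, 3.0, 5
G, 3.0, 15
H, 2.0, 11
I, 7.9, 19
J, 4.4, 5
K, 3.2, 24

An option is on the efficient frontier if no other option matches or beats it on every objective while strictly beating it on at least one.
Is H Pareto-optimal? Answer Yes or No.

A: worse on defect rate (6.9 vs 2.0).
B: worse on defect rate (10.2 vs 2.0).
C: worse on defect rate (7.8 vs 2.0).
D: worse on defect rate (5.8 vs 2.0).
E: worse on defect rate (3.3 vs 2.0).
F: worse on defect rate (3.0 vs 2.0).
G: worse on defect rate (3.0 vs 2.0).
I: worse on defect rate (7.9 vs 2.0).
J: worse on defect rate (4.4 vs 2.0).
K: worse on defect rate (3.2 vs 2.0).
No option is at least as good as H on every objective and strictly better on one.

Yes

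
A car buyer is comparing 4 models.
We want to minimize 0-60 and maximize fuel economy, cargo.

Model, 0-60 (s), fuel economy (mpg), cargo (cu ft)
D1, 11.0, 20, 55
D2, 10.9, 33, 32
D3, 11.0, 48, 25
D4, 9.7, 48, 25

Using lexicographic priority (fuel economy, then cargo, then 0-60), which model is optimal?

D4

First maximize fuel economy: best is 48, kept {D3, D4}.
Then maximize cargo: best is 25, kept {D3, D4}.
Then minimize 0-60: best is 9.7, kept {D4}.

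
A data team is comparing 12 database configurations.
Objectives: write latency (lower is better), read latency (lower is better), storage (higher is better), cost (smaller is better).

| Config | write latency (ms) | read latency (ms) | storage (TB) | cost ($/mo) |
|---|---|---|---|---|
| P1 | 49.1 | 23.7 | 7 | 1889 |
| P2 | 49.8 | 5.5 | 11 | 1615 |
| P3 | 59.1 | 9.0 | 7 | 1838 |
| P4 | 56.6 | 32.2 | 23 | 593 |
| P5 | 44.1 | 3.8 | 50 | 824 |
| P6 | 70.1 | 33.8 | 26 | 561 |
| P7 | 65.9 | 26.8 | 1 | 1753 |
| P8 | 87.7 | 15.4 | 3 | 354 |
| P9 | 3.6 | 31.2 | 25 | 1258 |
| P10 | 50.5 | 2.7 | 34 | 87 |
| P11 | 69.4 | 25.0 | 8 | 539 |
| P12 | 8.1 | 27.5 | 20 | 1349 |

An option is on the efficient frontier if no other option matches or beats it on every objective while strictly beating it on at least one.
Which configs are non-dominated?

P5, P9, P10, P12

P1: dominated by P5 (write latency 44.1≤49.1, read latency 3.8≤23.7, storage 50≥7, cost 824≤1889).
P2: dominated by P5 (write latency 44.1≤49.8, read latency 3.8≤5.5, storage 50≥11, cost 824≤1615).
P3: dominated by P2 (write latency 49.8≤59.1, read latency 5.5≤9.0, storage 11≥7, cost 1615≤1838).
P4: dominated by P10 (write latency 50.5≤56.6, read latency 2.7≤32.2, storage 34≥23, cost 87≤593).
P5: not dominated (best storage).
P6: dominated by P10 (write latency 50.5≤70.1, read latency 2.7≤33.8, storage 34≥26, cost 87≤561).
P7: dominated by P2 (write latency 49.8≤65.9, read latency 5.5≤26.8, storage 11≥1, cost 1615≤1753).
P8: dominated by P10 (write latency 50.5≤87.7, read latency 2.7≤15.4, storage 34≥3, cost 87≤354).
P9: not dominated (best write latency).
P10: not dominated (best read latency).
P11: dominated by P10 (write latency 50.5≤69.4, read latency 2.7≤25.0, storage 34≥8, cost 87≤539).
P12: not dominated.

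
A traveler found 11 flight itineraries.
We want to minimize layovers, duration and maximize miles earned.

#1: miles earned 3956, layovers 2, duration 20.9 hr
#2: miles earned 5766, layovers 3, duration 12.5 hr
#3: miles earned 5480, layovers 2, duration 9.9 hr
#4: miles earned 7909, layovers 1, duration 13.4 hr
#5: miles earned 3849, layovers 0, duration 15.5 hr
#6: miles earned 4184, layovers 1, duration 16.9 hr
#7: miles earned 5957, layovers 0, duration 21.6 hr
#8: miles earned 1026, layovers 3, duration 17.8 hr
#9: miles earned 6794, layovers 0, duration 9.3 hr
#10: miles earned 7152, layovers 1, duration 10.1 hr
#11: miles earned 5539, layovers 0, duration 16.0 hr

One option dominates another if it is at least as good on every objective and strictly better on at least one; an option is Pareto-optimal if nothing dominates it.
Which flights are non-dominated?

#4, #9, #10

#1: dominated by #3 (miles earned 5480≥3956, layovers 2≤2, duration 9.9≤20.9).
#2: dominated by #9 (miles earned 6794≥5766, layovers 0≤3, duration 9.3≤12.5).
#3: dominated by #9 (miles earned 6794≥5480, layovers 0≤2, duration 9.3≤9.9).
#4: not dominated (best miles earned).
#5: dominated by #9 (miles earned 6794≥3849, layovers 0≤0, duration 9.3≤15.5).
#6: dominated by #4 (miles earned 7909≥4184, layovers 1≤1, duration 13.4≤16.9).
#7: dominated by #9 (miles earned 6794≥5957, layovers 0≤0, duration 9.3≤21.6).
#8: dominated by #2 (miles earned 5766≥1026, layovers 3≤3, duration 12.5≤17.8).
#9: not dominated (best duration).
#10: not dominated.
#11: dominated by #9 (miles earned 6794≥5539, layovers 0≤0, duration 9.3≤16.0).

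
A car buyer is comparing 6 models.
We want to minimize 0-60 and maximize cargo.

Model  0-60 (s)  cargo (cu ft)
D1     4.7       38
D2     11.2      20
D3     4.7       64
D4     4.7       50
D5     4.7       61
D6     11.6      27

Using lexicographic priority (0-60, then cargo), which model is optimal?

First minimize 0-60: best is 4.7, kept {D1, D3, D4, D5}.
Then maximize cargo: best is 64, kept {D3}.

D3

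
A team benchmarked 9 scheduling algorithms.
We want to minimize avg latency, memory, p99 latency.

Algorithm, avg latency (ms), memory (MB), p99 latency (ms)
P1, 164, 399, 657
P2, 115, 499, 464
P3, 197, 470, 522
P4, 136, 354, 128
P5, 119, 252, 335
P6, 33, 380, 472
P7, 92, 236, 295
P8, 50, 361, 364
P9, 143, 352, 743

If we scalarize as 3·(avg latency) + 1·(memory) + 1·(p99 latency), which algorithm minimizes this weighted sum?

P7

P1: 3·164 + 1·399 + 1·657 = 1548
P2: 3·115 + 1·499 + 1·464 = 1308
P3: 3·197 + 1·470 + 1·522 = 1583
P4: 3·136 + 1·354 + 1·128 = 890
P5: 3·119 + 1·252 + 1·335 = 944
P6: 3·33 + 1·380 + 1·472 = 951
P7: 3·92 + 1·236 + 1·295 = 807
P8: 3·50 + 1·361 + 1·364 = 875
P9: 3·143 + 1·352 + 1·743 = 1524
Lowest: P7 at 807.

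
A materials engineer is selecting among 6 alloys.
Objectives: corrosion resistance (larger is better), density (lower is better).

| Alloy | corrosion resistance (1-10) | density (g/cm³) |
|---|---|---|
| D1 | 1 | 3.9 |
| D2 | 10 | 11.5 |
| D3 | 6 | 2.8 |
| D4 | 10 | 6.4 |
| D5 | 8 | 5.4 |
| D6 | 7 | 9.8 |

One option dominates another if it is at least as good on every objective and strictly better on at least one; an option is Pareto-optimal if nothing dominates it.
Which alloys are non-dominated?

D3, D4, D5

D1: dominated by D3 (corrosion resistance 6≥1, density 2.8≤3.9).
D2: dominated by D4 (corrosion resistance 10≥10, density 6.4≤11.5).
D3: not dominated (best density).
D4: not dominated.
D5: not dominated.
D6: dominated by D4 (corrosion resistance 10≥7, density 6.4≤9.8).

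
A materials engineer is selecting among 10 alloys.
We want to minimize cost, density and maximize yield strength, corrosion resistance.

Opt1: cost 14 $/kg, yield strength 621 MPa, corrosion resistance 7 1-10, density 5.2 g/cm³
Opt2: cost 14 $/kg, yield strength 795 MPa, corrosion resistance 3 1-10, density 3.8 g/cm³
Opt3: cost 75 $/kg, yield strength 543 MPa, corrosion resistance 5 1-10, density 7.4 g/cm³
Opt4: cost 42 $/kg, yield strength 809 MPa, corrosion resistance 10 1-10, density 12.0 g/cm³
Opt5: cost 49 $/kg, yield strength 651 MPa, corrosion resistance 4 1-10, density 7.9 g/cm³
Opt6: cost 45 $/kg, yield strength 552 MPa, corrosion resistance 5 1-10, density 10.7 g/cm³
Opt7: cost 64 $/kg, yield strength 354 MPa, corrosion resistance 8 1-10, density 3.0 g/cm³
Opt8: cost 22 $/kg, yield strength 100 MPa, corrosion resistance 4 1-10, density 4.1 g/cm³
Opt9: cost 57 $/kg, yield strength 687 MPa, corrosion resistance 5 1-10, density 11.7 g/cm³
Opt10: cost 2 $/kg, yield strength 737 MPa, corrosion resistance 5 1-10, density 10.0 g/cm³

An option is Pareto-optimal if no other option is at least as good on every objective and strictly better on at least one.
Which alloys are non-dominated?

Opt1, Opt2, Opt4, Opt5, Opt7, Opt8, Opt10

Opt1: not dominated.
Opt2: not dominated.
Opt3: dominated by Opt1 (cost 14≤75, yield strength 621≥543, corrosion resistance 7≥5, density 5.2≤7.4).
Opt4: not dominated (best yield strength).
Opt5: not dominated.
Opt6: dominated by Opt1 (cost 14≤45, yield strength 621≥552, corrosion resistance 7≥5, density 5.2≤10.7).
Opt7: not dominated (best density).
Opt8: not dominated.
Opt9: dominated by Opt10 (cost 2≤57, yield strength 737≥687, corrosion resistance 5≥5, density 10.0≤11.7).
Opt10: not dominated (best cost).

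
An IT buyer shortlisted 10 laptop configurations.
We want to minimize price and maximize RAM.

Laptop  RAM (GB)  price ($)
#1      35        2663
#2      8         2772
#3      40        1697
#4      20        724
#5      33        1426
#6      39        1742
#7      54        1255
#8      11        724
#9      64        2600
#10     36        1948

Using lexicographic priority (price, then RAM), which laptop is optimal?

#4

First minimize price: best is 724, kept {#4, #8}.
Then maximize RAM: best is 20, kept {#4}.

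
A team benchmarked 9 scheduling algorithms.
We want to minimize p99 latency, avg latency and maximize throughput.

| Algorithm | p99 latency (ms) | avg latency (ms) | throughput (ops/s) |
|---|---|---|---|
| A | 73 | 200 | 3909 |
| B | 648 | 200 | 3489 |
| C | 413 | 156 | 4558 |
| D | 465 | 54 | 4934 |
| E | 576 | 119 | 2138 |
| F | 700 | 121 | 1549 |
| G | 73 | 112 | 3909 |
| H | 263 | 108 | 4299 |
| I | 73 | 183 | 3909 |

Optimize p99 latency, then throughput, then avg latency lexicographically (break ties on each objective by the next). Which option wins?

G

First minimize p99 latency: best is 73, kept {A, G, I}.
Then maximize throughput: best is 3909, kept {A, G, I}.
Then minimize avg latency: best is 112, kept {G}.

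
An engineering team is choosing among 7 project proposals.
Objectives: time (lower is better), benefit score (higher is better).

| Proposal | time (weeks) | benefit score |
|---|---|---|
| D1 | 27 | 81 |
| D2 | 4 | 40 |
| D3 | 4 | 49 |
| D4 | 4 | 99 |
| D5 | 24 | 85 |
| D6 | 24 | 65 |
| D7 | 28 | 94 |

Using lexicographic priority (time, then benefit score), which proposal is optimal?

D4

First minimize time: best is 4, kept {D2, D3, D4}.
Then maximize benefit score: best is 99, kept {D4}.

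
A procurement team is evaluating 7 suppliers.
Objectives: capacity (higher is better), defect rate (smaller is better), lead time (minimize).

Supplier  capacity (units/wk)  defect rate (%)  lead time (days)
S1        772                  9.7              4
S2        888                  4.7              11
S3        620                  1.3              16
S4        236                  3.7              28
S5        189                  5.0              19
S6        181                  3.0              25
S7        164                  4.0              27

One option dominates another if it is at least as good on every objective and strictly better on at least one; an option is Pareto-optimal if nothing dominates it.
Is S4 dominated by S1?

S1 vs S4: S1 is worse on defect rate (9.7 vs 3.7), so it does not dominate S4.

No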